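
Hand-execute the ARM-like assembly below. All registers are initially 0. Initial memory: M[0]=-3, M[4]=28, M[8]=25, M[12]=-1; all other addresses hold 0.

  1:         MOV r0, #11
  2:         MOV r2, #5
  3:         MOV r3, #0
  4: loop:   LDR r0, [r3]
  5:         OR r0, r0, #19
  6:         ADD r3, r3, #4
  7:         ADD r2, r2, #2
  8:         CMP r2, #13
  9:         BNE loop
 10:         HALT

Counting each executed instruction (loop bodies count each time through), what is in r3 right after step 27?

r0=11
r2=5
r3=0
r0=M[0]=-3
r0=(-3)|19=-1
r3=0+4=4
r2=5+2=7
CMP r2, #13  (cmp 7,13)
BNE loop: taken
r0=M[4]=28
r0=28|19=31
r3=4+4=8
r2=7+2=9
CMP r2, #13  (cmp 9,13)
BNE loop: taken
r0=M[8]=25
r0=25|19=27
r3=8+4=12
r2=9+2=11
CMP r2, #13  (cmp 11,13)
BNE loop: taken
r0=M[12]=-1
r0=(-1)|19=-1
r3=12+4=16
r2=11+2=13
CMP r2, #13  (cmp 13,13)
BNE loop: not taken
After step 27: r3 = 16.

16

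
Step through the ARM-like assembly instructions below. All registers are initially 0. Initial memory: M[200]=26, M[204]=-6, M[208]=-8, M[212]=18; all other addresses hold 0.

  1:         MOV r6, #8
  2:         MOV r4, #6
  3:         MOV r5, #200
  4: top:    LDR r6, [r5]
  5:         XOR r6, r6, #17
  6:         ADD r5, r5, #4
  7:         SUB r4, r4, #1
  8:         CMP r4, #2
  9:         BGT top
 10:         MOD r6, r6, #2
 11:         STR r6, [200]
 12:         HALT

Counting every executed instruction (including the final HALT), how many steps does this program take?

30

r6=8
r4=6
r5=200
r6=M[200]=26
r6=26^17=11
r5=200+4=204
r4=6-1=5
CMP r4, #2  (cmp 5,2)
BGT top: taken
r6=M[204]=-6
r6=(-6)^17=-21
r5=204+4=208
r4=5-1=4
CMP r4, #2  (cmp 4,2)
BGT top: taken
r6=M[208]=-8
r6=(-8)^17=-23
r5=208+4=212
r4=4-1=3
CMP r4, #2  (cmp 3,2)
BGT top: taken
r6=M[212]=18
r6=18^17=3
r5=212+4=216
r4=3-1=2
CMP r4, #2  (cmp 2,2)
BGT top: not taken
r6=3%2=1
STR r6, [200] → M[200]=1
halt.
Total executed instructions: 30.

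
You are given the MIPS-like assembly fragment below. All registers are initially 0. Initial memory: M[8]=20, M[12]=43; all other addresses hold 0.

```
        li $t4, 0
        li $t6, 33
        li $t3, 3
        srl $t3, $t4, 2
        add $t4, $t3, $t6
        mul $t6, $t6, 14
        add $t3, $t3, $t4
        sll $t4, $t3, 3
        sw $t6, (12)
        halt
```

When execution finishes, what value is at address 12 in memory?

462

$t4=0
$t6=33
$t3=3
$t3=0>>2=0
$t4=0+33=33
$t6=33*14=462
$t3=0+33=33
$t4=33<<3=264
sw $t6, (12) → M[12]=462
halt.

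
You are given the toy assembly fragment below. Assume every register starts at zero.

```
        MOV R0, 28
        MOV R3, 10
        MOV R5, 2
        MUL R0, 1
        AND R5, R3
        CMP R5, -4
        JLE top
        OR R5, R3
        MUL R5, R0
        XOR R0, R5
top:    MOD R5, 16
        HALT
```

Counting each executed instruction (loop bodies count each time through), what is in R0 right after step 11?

260

MOV R0, 28 → R0=28
MOV R3, 10 → R3=10
MOV R5, 2 → R5=2
MUL R0, 1 → R0=28*1=28
AND R5, R3 → R5=2&10=2
CMP R5, -4  (cmp 2,-4)
JLE top: not taken
OR R5, R3 → R5=2|10=10
MUL R5, R0 → R5=10*28=280
XOR R0, R5 → R0=28^280=260
MOD R5, 16 → R5=280%16=8
After step 11: R0 = 260.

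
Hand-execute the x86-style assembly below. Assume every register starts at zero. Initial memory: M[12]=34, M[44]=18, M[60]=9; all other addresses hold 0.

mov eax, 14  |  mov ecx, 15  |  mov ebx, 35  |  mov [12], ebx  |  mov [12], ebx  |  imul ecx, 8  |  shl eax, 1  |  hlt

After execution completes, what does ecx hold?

mov eax, 14 → eax=14
mov ecx, 15 → ecx=15
mov ebx, 35 → ebx=35
mov [12], ebx → M[12]=35
mov [12], ebx → M[12]=35
imul ecx, 8 → ecx=15*8=120
shl eax, 1 → eax=14<<1=28
halt.

120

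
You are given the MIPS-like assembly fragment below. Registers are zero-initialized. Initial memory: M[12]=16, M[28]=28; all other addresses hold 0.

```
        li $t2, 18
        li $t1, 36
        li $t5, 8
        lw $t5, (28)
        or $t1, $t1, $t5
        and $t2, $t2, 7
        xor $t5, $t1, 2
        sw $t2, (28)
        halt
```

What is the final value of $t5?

li $t2, 18 → $t2=18
li $t1, 36 → $t1=36
li $t5, 8 → $t5=8
lw $t5, (28) → $t5=M[28]=28
or $t1, $t1, $t5 → $t1=36|28=60
and $t2, $t2, 7 → $t2=18&7=2
xor $t5, $t1, 2 → $t5=60^2=62
sw $t2, (28) → M[28]=2
halt.

62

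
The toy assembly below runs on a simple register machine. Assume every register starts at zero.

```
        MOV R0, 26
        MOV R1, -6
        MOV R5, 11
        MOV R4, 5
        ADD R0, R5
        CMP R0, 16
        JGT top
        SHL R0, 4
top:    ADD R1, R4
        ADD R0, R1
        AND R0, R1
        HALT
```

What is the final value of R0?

36

after MOV R0, 26: R0=26
after MOV R1, -6: R1=-6
after MOV R5, 11: R5=11
after MOV R4, 5: R4=5
after ADD R0, R5: R0=26+11=37
CMP R0, 16  (cmp 37,16)
JGT top: taken
after ADD R1, R4: R1=(-6)+5=-1
after ADD R0, R1: R0=37+(-1)=36
after AND R0, R1: R0=36&(-1)=36
halt.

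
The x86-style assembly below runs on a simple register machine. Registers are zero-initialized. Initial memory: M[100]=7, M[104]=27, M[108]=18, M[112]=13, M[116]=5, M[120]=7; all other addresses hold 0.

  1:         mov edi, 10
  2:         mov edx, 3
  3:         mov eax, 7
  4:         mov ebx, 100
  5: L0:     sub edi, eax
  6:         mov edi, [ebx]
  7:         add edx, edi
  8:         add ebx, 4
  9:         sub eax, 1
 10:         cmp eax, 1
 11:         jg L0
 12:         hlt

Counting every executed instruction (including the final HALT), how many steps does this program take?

47

after mov edi, 10: edi=10
after mov edx, 3: edx=3
after mov eax, 7: eax=7
after mov ebx, 100: ebx=100
after sub edi, eax: edi=10-7=3
after mov edi, [ebx]: edi=M[100]=7
after add edx, edi: edx=3+7=10
after add ebx, 4: ebx=100+4=104
after sub eax, 1: eax=7-1=6
cmp eax, 1  (cmp 6,1)
jg L0: taken
after sub edi, eax: edi=7-6=1
after mov edi, [ebx]: edi=M[104]=27
after add edx, edi: edx=10+27=37
after add ebx, 4: ebx=104+4=108
after sub eax, 1: eax=6-1=5
cmp eax, 1  (cmp 5,1)
jg L0: taken
after sub edi, eax: edi=27-5=22
after mov edi, [ebx]: edi=M[108]=18
after add edx, edi: edx=37+18=55
after add ebx, 4: ebx=108+4=112
after sub eax, 1: eax=5-1=4
cmp eax, 1  (cmp 4,1)
jg L0: taken
after sub edi, eax: edi=18-4=14
after mov edi, [ebx]: edi=M[112]=13
after add edx, edi: edx=55+13=68
after add ebx, 4: ebx=112+4=116
after sub eax, 1: eax=4-1=3
cmp eax, 1  (cmp 3,1)
jg L0: taken
after sub edi, eax: edi=13-3=10
after mov edi, [ebx]: edi=M[116]=5
after add edx, edi: edx=68+5=73
after add ebx, 4: ebx=116+4=120
after sub eax, 1: eax=3-1=2
cmp eax, 1  (cmp 2,1)
jg L0: taken
after sub edi, eax: edi=5-2=3
after mov edi, [ebx]: edi=M[120]=7
after add edx, edi: edx=73+7=80
after add ebx, 4: ebx=120+4=124
after sub eax, 1: eax=2-1=1
cmp eax, 1  (cmp 1,1)
jg L0: not taken
halt.
Total executed instructions: 47.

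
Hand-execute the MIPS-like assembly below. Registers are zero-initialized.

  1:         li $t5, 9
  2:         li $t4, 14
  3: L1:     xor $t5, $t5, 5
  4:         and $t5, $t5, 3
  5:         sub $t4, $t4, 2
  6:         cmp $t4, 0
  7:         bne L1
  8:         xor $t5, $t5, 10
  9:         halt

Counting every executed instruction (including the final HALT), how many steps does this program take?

39

$t5=9
$t4=14
$t5=9^5=12
$t5=12&3=0
$t4=14-2=12
cmp $t4, 0  (cmp 12,0)
bne L1: taken
$t5=0^5=5
$t5=5&3=1
$t4=12-2=10
cmp $t4, 0  (cmp 10,0)
bne L1: taken
$t5=1^5=4
$t5=4&3=0
$t4=10-2=8
cmp $t4, 0  (cmp 8,0)
bne L1: taken
$t5=0^5=5
$t5=5&3=1
$t4=8-2=6
cmp $t4, 0  (cmp 6,0)
bne L1: taken
$t5=1^5=4
$t5=4&3=0
$t4=6-2=4
cmp $t4, 0  (cmp 4,0)
bne L1: taken
$t5=0^5=5
$t5=5&3=1
$t4=4-2=2
cmp $t4, 0  (cmp 2,0)
bne L1: taken
$t5=1^5=4
$t5=4&3=0
$t4=2-2=0
cmp $t4, 0  (cmp 0,0)
bne L1: not taken
$t5=0^10=10
halt.
Total executed instructions: 39.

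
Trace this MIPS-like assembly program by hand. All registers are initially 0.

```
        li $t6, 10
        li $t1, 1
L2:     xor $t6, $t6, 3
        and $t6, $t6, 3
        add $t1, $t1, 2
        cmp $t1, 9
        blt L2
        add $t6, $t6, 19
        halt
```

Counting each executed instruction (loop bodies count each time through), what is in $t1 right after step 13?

5

li $t6, 10 → $t6=10
li $t1, 1 → $t1=1
xor $t6, $t6, 3 → $t6=10^3=9
and $t6, $t6, 3 → $t6=9&3=1
add $t1, $t1, 2 → $t1=1+2=3
cmp $t1, 9  (cmp 3,9)
blt L2: taken
xor $t6, $t6, 3 → $t6=1^3=2
and $t6, $t6, 3 → $t6=2&3=2
add $t1, $t1, 2 → $t1=3+2=5
cmp $t1, 9  (cmp 5,9)
blt L2: taken
xor $t6, $t6, 3 → $t6=2^3=1
After step 13: $t1 = 5.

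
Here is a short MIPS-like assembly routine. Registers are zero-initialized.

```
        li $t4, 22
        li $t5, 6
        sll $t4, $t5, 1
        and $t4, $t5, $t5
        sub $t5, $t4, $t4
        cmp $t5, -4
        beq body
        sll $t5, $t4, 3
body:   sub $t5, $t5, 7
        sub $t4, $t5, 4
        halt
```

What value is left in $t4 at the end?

$t4=22
$t5=6
$t4=6<<1=12
$t4=6&6=6
$t5=6-6=0
cmp $t5, -4  (cmp 0,-4)
beq body: not taken
$t5=6<<3=48
$t5=48-7=41
$t4=41-4=37
halt.

37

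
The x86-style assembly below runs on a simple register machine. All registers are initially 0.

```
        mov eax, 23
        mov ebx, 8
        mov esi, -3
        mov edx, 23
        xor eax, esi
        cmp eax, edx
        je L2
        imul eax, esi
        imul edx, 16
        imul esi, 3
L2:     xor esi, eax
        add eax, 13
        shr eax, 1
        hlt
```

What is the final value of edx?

368

mov eax, 23 → eax=23
mov ebx, 8 → ebx=8
mov esi, -3 → esi=-3
mov edx, 23 → edx=23
xor eax, esi → eax=23^(-3)=-22
cmp eax, edx  (cmp -22,23)
je L2: not taken
imul eax, esi → eax=(-22)*(-3)=66
imul edx, 16 → edx=23*16=368
imul esi, 3 → esi=(-3)*3=-9
xor esi, eax → esi=(-9)^66=-75
add eax, 13 → eax=66+13=79
shr eax, 1 → eax=79>>1=39
halt.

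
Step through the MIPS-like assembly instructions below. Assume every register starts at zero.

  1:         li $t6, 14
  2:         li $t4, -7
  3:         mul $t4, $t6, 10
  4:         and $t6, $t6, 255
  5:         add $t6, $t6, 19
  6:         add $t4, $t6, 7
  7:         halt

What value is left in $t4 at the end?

after li $t6, 14: $t6=14
after li $t4, -7: $t4=-7
after mul $t4, $t6, 10: $t4=14*10=140
after and $t6, $t6, 255: $t6=14&255=14
after add $t6, $t6, 19: $t6=14+19=33
after add $t4, $t6, 7: $t4=33+7=40
halt.

40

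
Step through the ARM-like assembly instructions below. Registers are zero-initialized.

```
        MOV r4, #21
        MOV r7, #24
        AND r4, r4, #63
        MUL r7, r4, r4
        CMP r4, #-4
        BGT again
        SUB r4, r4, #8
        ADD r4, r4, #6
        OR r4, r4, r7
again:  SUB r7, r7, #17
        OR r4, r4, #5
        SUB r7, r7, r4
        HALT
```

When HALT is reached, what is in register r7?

r4=21
r7=24
r4=21&63=21
r7=21*21=441
CMP r4, #-4  (cmp 21,-4)
BGT again: taken
r7=441-17=424
r4=21|5=21
r7=424-21=403
halt.

403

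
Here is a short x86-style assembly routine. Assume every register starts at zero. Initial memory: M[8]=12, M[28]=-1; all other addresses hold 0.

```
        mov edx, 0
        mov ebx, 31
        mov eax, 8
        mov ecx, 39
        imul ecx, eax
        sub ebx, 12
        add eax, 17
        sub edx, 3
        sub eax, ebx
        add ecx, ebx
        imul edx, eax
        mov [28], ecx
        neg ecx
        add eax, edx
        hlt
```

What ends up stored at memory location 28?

after mov edx, 0: edx=0
after mov ebx, 31: ebx=31
after mov eax, 8: eax=8
after mov ecx, 39: ecx=39
after imul ecx, eax: ecx=39*8=312
after sub ebx, 12: ebx=31-12=19
after add eax, 17: eax=8+17=25
after sub edx, 3: edx=0-3=-3
after sub eax, ebx: eax=25-19=6
after add ecx, ebx: ecx=312+19=331
after imul edx, eax: edx=(-3)*6=-18
mov [28], ecx → M[28]=331
after neg ecx: ecx=-(331)=-331
after add eax, edx: eax=6+(-18)=-12
halt.

331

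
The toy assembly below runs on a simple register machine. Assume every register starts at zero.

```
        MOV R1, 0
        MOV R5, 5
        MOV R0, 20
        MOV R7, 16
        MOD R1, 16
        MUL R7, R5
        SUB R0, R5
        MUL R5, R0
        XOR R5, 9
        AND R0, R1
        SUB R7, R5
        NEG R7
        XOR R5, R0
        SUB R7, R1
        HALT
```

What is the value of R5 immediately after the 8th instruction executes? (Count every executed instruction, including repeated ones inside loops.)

MOV R1, 0 → R1=0
MOV R5, 5 → R5=5
MOV R0, 20 → R0=20
MOV R7, 16 → R7=16
MOD R1, 16 → R1=0%16=0
MUL R7, R5 → R7=16*5=80
SUB R0, R5 → R0=20-5=15
MUL R5, R0 → R5=5*15=75
After step 8: R5 = 75.

75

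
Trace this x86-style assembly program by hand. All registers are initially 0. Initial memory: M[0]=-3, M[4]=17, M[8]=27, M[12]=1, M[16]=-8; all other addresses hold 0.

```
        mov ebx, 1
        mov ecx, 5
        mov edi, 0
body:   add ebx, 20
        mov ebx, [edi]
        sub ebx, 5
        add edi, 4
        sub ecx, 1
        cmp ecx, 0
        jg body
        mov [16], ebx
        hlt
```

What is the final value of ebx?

-13

mov ebx, 1 → ebx=1
mov ecx, 5 → ecx=5
mov edi, 0 → edi=0
add ebx, 20 → ebx=1+20=21
mov ebx, [edi] → ebx=M[0]=-3
sub ebx, 5 → ebx=(-3)-5=-8
add edi, 4 → edi=0+4=4
sub ecx, 1 → ecx=5-1=4
cmp ecx, 0  (cmp 4,0)
jg body: taken
add ebx, 20 → ebx=(-8)+20=12
mov ebx, [edi] → ebx=M[4]=17
sub ebx, 5 → ebx=17-5=12
add edi, 4 → edi=4+4=8
sub ecx, 1 → ecx=4-1=3
cmp ecx, 0  (cmp 3,0)
jg body: taken
add ebx, 20 → ebx=12+20=32
mov ebx, [edi] → ebx=M[8]=27
sub ebx, 5 → ebx=27-5=22
add edi, 4 → edi=8+4=12
sub ecx, 1 → ecx=3-1=2
cmp ecx, 0  (cmp 2,0)
jg body: taken
add ebx, 20 → ebx=22+20=42
mov ebx, [edi] → ebx=M[12]=1
sub ebx, 5 → ebx=1-5=-4
add edi, 4 → edi=12+4=16
sub ecx, 1 → ecx=2-1=1
cmp ecx, 0  (cmp 1,0)
jg body: taken
add ebx, 20 → ebx=(-4)+20=16
mov ebx, [edi] → ebx=M[16]=-8
sub ebx, 5 → ebx=(-8)-5=-13
add edi, 4 → edi=16+4=20
sub ecx, 1 → ecx=1-1=0
cmp ecx, 0  (cmp 0,0)
jg body: not taken
mov [16], ebx → M[16]=-13
halt.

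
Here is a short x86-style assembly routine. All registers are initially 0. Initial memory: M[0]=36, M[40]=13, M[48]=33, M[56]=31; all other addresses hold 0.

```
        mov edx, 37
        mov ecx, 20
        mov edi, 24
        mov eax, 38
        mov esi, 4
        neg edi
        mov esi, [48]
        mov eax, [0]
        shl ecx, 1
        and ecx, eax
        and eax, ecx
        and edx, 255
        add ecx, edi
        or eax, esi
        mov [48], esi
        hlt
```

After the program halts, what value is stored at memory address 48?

edx=37
ecx=20
edi=24
eax=38
esi=4
edi=-(24)=-24
esi=M[48]=33
eax=M[0]=36
ecx=20<<1=40
ecx=40&36=32
eax=36&32=32
edx=37&255=37
ecx=32+(-24)=8
eax=32|33=33
mov [48], esi → M[48]=33
halt.

33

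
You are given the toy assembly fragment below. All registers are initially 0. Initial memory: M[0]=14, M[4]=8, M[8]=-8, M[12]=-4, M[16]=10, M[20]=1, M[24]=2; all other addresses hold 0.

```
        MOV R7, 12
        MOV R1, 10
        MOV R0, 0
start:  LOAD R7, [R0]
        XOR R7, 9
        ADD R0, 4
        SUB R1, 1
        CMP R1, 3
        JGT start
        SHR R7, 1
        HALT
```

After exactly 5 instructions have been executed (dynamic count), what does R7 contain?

after MOV R7, 12: R7=12
after MOV R1, 10: R1=10
after MOV R0, 0: R0=0
after LOAD R7, [R0]: R7=M[0]=14
after XOR R7, 9: R7=14^9=7
After step 5: R7 = 7.

7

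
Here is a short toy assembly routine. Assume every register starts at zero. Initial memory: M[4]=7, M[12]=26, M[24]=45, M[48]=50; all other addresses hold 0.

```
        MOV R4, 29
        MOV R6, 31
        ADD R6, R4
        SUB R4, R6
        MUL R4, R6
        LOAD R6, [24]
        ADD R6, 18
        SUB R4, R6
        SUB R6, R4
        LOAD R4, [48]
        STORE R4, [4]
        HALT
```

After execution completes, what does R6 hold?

MOV R4, 29 → R4=29
MOV R6, 31 → R6=31
ADD R6, R4 → R6=31+29=60
SUB R4, R6 → R4=29-60=-31
MUL R4, R6 → R4=(-31)*60=-1860
LOAD R6, [24] → R6=M[24]=45
ADD R6, 18 → R6=45+18=63
SUB R4, R6 → R4=(-1860)-63=-1923
SUB R6, R4 → R6=63-(-1923)=1986
LOAD R4, [48] → R4=M[48]=50
STORE R4, [4] → M[4]=50
halt.

1986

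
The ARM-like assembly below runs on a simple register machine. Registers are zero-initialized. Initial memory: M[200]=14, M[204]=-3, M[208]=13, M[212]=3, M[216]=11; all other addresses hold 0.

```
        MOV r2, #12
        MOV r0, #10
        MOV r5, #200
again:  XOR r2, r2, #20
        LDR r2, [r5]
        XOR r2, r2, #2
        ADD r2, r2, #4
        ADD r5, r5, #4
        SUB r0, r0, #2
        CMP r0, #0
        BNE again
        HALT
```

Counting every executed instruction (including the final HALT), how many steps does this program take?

MOV r2, #12 → r2=12
MOV r0, #10 → r0=10
MOV r5, #200 → r5=200
XOR r2, r2, #20 → r2=12^20=24
LDR r2, [r5] → r2=M[200]=14
XOR r2, r2, #2 → r2=14^2=12
ADD r2, r2, #4 → r2=12+4=16
ADD r5, r5, #4 → r5=200+4=204
SUB r0, r0, #2 → r0=10-2=8
CMP r0, #0  (cmp 8,0)
BNE again: taken
XOR r2, r2, #20 → r2=16^20=4
LDR r2, [r5] → r2=M[204]=-3
XOR r2, r2, #2 → r2=(-3)^2=-1
ADD r2, r2, #4 → r2=(-1)+4=3
ADD r5, r5, #4 → r5=204+4=208
SUB r0, r0, #2 → r0=8-2=6
CMP r0, #0  (cmp 6,0)
BNE again: taken
XOR r2, r2, #20 → r2=3^20=23
LDR r2, [r5] → r2=M[208]=13
XOR r2, r2, #2 → r2=13^2=15
ADD r2, r2, #4 → r2=15+4=19
ADD r5, r5, #4 → r5=208+4=212
SUB r0, r0, #2 → r0=6-2=4
CMP r0, #0  (cmp 4,0)
BNE again: taken
XOR r2, r2, #20 → r2=19^20=7
LDR r2, [r5] → r2=M[212]=3
XOR r2, r2, #2 → r2=3^2=1
ADD r2, r2, #4 → r2=1+4=5
ADD r5, r5, #4 → r5=212+4=216
SUB r0, r0, #2 → r0=4-2=2
CMP r0, #0  (cmp 2,0)
BNE again: taken
XOR r2, r2, #20 → r2=5^20=17
LDR r2, [r5] → r2=M[216]=11
XOR r2, r2, #2 → r2=11^2=9
ADD r2, r2, #4 → r2=9+4=13
ADD r5, r5, #4 → r5=216+4=220
SUB r0, r0, #2 → r0=2-2=0
CMP r0, #0  (cmp 0,0)
BNE again: not taken
halt.
Total executed instructions: 44.

44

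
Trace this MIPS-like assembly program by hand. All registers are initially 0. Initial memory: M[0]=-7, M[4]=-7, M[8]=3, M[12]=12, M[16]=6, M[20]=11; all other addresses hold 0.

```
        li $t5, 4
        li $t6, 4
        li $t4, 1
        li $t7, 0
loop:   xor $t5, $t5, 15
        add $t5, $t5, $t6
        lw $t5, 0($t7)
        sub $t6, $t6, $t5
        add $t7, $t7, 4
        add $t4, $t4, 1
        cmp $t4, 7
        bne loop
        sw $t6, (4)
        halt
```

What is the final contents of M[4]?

-14

$t5=4
$t6=4
$t4=1
$t7=0
$t5=4^15=11
$t5=11+4=15
$t5=M[0]=-7
$t6=4-(-7)=11
$t7=0+4=4
$t4=1+1=2
cmp $t4, 7  (cmp 2,7)
bne loop: taken
$t5=(-7)^15=-10
$t5=(-10)+11=1
$t5=M[4]=-7
$t6=11-(-7)=18
$t7=4+4=8
$t4=2+1=3
cmp $t4, 7  (cmp 3,7)
bne loop: taken
$t5=(-7)^15=-10
$t5=(-10)+18=8
$t5=M[8]=3
$t6=18-3=15
$t7=8+4=12
$t4=3+1=4
cmp $t4, 7  (cmp 4,7)
bne loop: taken
$t5=3^15=12
$t5=12+15=27
$t5=M[12]=12
$t6=15-12=3
$t7=12+4=16
$t4=4+1=5
cmp $t4, 7  (cmp 5,7)
bne loop: taken
$t5=12^15=3
$t5=3+3=6
$t5=M[16]=6
$t6=3-6=-3
$t7=16+4=20
$t4=5+1=6
cmp $t4, 7  (cmp 6,7)
bne loop: taken
$t5=6^15=9
$t5=9+(-3)=6
$t5=M[20]=11
$t6=(-3)-11=-14
$t7=20+4=24
$t4=6+1=7
cmp $t4, 7  (cmp 7,7)
bne loop: not taken
sw $t6, (4) → M[4]=-14
halt.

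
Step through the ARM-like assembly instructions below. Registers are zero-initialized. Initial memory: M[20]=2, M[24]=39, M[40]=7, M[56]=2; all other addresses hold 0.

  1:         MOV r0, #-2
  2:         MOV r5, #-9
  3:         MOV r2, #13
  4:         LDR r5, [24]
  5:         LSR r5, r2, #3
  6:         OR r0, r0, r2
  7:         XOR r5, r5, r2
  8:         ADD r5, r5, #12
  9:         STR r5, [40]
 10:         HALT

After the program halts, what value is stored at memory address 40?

MOV r0, #-2 → r0=-2
MOV r5, #-9 → r5=-9
MOV r2, #13 → r2=13
LDR r5, [24] → r5=M[24]=39
LSR r5, r2, #3 → r5=13>>3=1
OR r0, r0, r2 → r0=(-2)|13=-1
XOR r5, r5, r2 → r5=1^13=12
ADD r5, r5, #12 → r5=12+12=24
STR r5, [40] → M[40]=24
halt.

24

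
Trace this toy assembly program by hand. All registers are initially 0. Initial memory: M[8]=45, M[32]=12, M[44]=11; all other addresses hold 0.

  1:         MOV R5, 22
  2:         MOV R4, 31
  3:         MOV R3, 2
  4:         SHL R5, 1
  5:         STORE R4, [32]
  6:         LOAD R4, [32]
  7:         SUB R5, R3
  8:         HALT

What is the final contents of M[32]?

31

R5=22
R4=31
R3=2
R5=22<<1=44
STORE R4, [32] → M[32]=31
R4=M[32]=31
R5=44-2=42
halt.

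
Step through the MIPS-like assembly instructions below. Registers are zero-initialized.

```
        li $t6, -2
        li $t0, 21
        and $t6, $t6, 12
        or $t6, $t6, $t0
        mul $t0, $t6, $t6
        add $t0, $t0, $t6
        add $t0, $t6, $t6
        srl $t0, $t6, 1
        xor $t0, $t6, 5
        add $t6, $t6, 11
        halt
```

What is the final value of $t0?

24

$t6=-2
$t0=21
$t6=(-2)&12=12
$t6=12|21=29
$t0=29*29=841
$t0=841+29=870
$t0=29+29=58
$t0=29>>1=14
$t0=29^5=24
$t6=29+11=40
halt.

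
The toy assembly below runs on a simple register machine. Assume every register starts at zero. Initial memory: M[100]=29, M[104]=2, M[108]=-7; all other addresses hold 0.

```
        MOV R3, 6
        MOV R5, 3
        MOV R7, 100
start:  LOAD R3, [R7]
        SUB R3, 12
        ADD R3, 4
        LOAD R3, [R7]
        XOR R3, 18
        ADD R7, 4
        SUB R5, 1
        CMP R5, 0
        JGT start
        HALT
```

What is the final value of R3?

after MOV R3, 6: R3=6
after MOV R5, 3: R5=3
after MOV R7, 100: R7=100
after LOAD R3, [R7]: R3=M[100]=29
after SUB R3, 12: R3=29-12=17
after ADD R3, 4: R3=17+4=21
after LOAD R3, [R7]: R3=M[100]=29
after XOR R3, 18: R3=29^18=15
after ADD R7, 4: R7=100+4=104
after SUB R5, 1: R5=3-1=2
CMP R5, 0  (cmp 2,0)
JGT start: taken
after LOAD R3, [R7]: R3=M[104]=2
after SUB R3, 12: R3=2-12=-10
after ADD R3, 4: R3=(-10)+4=-6
after LOAD R3, [R7]: R3=M[104]=2
after XOR R3, 18: R3=2^18=16
after ADD R7, 4: R7=104+4=108
after SUB R5, 1: R5=2-1=1
CMP R5, 0  (cmp 1,0)
JGT start: taken
after LOAD R3, [R7]: R3=M[108]=-7
after SUB R3, 12: R3=(-7)-12=-19
after ADD R3, 4: R3=(-19)+4=-15
after LOAD R3, [R7]: R3=M[108]=-7
after XOR R3, 18: R3=(-7)^18=-21
after ADD R7, 4: R7=108+4=112
after SUB R5, 1: R5=1-1=0
CMP R5, 0  (cmp 0,0)
JGT start: not taken
halt.

-21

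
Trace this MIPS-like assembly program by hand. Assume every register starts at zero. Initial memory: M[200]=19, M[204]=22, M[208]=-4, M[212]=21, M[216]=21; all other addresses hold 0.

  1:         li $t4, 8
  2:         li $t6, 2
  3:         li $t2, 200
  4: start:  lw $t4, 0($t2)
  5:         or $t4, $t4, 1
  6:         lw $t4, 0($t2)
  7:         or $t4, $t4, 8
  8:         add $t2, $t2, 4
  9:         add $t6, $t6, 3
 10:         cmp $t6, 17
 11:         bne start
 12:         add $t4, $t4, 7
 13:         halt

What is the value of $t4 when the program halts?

$t4=8
$t6=2
$t2=200
$t4=M[200]=19
$t4=19|1=19
$t4=M[200]=19
$t4=19|8=27
$t2=200+4=204
$t6=2+3=5
cmp $t6, 17  (cmp 5,17)
bne start: taken
$t4=M[204]=22
$t4=22|1=23
$t4=M[204]=22
$t4=22|8=30
$t2=204+4=208
$t6=5+3=8
cmp $t6, 17  (cmp 8,17)
bne start: taken
$t4=M[208]=-4
$t4=(-4)|1=-3
$t4=M[208]=-4
$t4=(-4)|8=-4
$t2=208+4=212
$t6=8+3=11
cmp $t6, 17  (cmp 11,17)
bne start: taken
$t4=M[212]=21
$t4=21|1=21
$t4=M[212]=21
$t4=21|8=29
$t2=212+4=216
$t6=11+3=14
cmp $t6, 17  (cmp 14,17)
bne start: taken
$t4=M[216]=21
$t4=21|1=21
$t4=M[216]=21
$t4=21|8=29
$t2=216+4=220
$t6=14+3=17
cmp $t6, 17  (cmp 17,17)
bne start: not taken
$t4=29+7=36
halt.

36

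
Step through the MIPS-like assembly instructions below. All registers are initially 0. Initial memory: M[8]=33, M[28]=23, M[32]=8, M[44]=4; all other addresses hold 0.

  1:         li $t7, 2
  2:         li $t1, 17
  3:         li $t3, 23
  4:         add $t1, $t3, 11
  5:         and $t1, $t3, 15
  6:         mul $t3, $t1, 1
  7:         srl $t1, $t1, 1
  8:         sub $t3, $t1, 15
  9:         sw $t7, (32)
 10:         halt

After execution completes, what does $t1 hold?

3

$t7=2
$t1=17
$t3=23
$t1=23+11=34
$t1=23&15=7
$t3=7*1=7
$t1=7>>1=3
$t3=3-15=-12
sw $t7, (32) → M[32]=2
halt.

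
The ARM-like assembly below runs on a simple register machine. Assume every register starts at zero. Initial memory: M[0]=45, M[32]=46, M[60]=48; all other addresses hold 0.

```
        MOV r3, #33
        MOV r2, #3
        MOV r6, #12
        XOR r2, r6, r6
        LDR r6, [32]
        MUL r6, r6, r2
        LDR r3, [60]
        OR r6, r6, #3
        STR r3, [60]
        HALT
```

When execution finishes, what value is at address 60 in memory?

after MOV r3, #33: r3=33
after MOV r2, #3: r2=3
after MOV r6, #12: r6=12
after XOR r2, r6, r6: r2=12^12=0
after LDR r6, [32]: r6=M[32]=46
after MUL r6, r6, r2: r6=46*0=0
after LDR r3, [60]: r3=M[60]=48
after OR r6, r6, #3: r6=0|3=3
STR r3, [60] → M[60]=48
halt.

48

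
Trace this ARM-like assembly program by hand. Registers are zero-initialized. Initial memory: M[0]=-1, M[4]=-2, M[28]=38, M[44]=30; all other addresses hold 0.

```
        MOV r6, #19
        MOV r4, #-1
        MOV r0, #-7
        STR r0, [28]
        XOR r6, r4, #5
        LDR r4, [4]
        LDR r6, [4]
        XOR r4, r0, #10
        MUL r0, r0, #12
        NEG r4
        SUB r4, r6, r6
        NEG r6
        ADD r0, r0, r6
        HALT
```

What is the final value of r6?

2

MOV r6, #19 → r6=19
MOV r4, #-1 → r4=-1
MOV r0, #-7 → r0=-7
STR r0, [28] → M[28]=-7
XOR r6, r4, #5 → r6=(-1)^5=-6
LDR r4, [4] → r4=M[4]=-2
LDR r6, [4] → r6=M[4]=-2
XOR r4, r0, #10 → r4=(-7)^10=-13
MUL r0, r0, #12 → r0=(-7)*12=-84
NEG r4 → r4=-(-13)=13
SUB r4, r6, r6 → r4=(-2)-(-2)=0
NEG r6 → r6=-(-2)=2
ADD r0, r0, r6 → r0=(-84)+2=-82
halt.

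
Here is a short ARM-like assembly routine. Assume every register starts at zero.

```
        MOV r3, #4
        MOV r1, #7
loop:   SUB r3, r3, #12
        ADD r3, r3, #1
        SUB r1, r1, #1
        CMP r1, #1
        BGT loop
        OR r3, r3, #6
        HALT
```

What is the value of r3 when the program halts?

-58

after MOV r3, #4: r3=4
after MOV r1, #7: r1=7
after SUB r3, r3, #12: r3=4-12=-8
after ADD r3, r3, #1: r3=(-8)+1=-7
after SUB r1, r1, #1: r1=7-1=6
CMP r1, #1  (cmp 6,1)
BGT loop: taken
after SUB r3, r3, #12: r3=(-7)-12=-19
after ADD r3, r3, #1: r3=(-19)+1=-18
after SUB r1, r1, #1: r1=6-1=5
CMP r1, #1  (cmp 5,1)
BGT loop: taken
after SUB r3, r3, #12: r3=(-18)-12=-30
after ADD r3, r3, #1: r3=(-30)+1=-29
after SUB r1, r1, #1: r1=5-1=4
CMP r1, #1  (cmp 4,1)
BGT loop: taken
after SUB r3, r3, #12: r3=(-29)-12=-41
after ADD r3, r3, #1: r3=(-41)+1=-40
after SUB r1, r1, #1: r1=4-1=3
CMP r1, #1  (cmp 3,1)
BGT loop: taken
after SUB r3, r3, #12: r3=(-40)-12=-52
after ADD r3, r3, #1: r3=(-52)+1=-51
after SUB r1, r1, #1: r1=3-1=2
CMP r1, #1  (cmp 2,1)
BGT loop: taken
after SUB r3, r3, #12: r3=(-51)-12=-63
after ADD r3, r3, #1: r3=(-63)+1=-62
after SUB r1, r1, #1: r1=2-1=1
CMP r1, #1  (cmp 1,1)
BGT loop: not taken
after OR r3, r3, #6: r3=(-62)|6=-58
halt.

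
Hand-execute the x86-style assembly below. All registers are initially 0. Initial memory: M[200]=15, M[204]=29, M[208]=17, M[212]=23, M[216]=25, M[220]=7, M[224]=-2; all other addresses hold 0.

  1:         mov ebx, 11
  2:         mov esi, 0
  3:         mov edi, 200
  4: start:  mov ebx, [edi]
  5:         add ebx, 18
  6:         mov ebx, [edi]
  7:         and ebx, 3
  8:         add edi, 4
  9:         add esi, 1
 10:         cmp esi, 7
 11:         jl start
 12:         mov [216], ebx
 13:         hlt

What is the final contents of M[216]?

2

ebx=11
esi=0
edi=200
ebx=M[200]=15
ebx=15+18=33
ebx=M[200]=15
ebx=15&3=3
edi=200+4=204
esi=0+1=1
cmp esi, 7  (cmp 1,7)
jl start: taken
ebx=M[204]=29
ebx=29+18=47
ebx=M[204]=29
ebx=29&3=1
edi=204+4=208
esi=1+1=2
cmp esi, 7  (cmp 2,7)
jl start: taken
ebx=M[208]=17
ebx=17+18=35
ebx=M[208]=17
ebx=17&3=1
edi=208+4=212
esi=2+1=3
cmp esi, 7  (cmp 3,7)
jl start: taken
ebx=M[212]=23
ebx=23+18=41
ebx=M[212]=23
ebx=23&3=3
edi=212+4=216
esi=3+1=4
cmp esi, 7  (cmp 4,7)
jl start: taken
ebx=M[216]=25
ebx=25+18=43
ebx=M[216]=25
ebx=25&3=1
edi=216+4=220
esi=4+1=5
cmp esi, 7  (cmp 5,7)
jl start: taken
ebx=M[220]=7
ebx=7+18=25
ebx=M[220]=7
ebx=7&3=3
edi=220+4=224
esi=5+1=6
cmp esi, 7  (cmp 6,7)
jl start: taken
ebx=M[224]=-2
ebx=(-2)+18=16
ebx=M[224]=-2
ebx=(-2)&3=2
edi=224+4=228
esi=6+1=7
cmp esi, 7  (cmp 7,7)
jl start: not taken
mov [216], ebx → M[216]=2
halt.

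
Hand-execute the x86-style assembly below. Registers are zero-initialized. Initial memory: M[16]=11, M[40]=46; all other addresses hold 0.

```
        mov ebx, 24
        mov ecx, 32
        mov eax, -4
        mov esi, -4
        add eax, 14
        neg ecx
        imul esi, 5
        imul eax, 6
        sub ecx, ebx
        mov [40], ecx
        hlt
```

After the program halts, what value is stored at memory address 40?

mov ebx, 24 → ebx=24
mov ecx, 32 → ecx=32
mov eax, -4 → eax=-4
mov esi, -4 → esi=-4
add eax, 14 → eax=(-4)+14=10
neg ecx → ecx=-(32)=-32
imul esi, 5 → esi=(-4)*5=-20
imul eax, 6 → eax=10*6=60
sub ecx, ebx → ecx=(-32)-24=-56
mov [40], ecx → M[40]=-56
halt.

-56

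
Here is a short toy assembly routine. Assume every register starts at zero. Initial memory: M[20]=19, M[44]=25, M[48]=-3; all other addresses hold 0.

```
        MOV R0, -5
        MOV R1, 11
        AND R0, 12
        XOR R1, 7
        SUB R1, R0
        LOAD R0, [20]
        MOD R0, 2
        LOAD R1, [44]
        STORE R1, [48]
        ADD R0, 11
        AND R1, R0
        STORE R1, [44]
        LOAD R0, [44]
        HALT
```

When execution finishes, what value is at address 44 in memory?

8

MOV R0, -5 → R0=-5
MOV R1, 11 → R1=11
AND R0, 12 → R0=(-5)&12=8
XOR R1, 7 → R1=11^7=12
SUB R1, R0 → R1=12-8=4
LOAD R0, [20] → R0=M[20]=19
MOD R0, 2 → R0=19%2=1
LOAD R1, [44] → R1=M[44]=25
STORE R1, [48] → M[48]=25
ADD R0, 11 → R0=1+11=12
AND R1, R0 → R1=25&12=8
STORE R1, [44] → M[44]=8
LOAD R0, [44] → R0=M[44]=8
halt.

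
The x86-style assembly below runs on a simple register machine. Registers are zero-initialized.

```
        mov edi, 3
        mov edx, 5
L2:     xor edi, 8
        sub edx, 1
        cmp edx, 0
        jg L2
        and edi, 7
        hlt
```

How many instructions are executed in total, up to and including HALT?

mov edi, 3 → edi=3
mov edx, 5 → edx=5
xor edi, 8 → edi=3^8=11
sub edx, 1 → edx=5-1=4
cmp edx, 0  (cmp 4,0)
jg L2: taken
xor edi, 8 → edi=11^8=3
sub edx, 1 → edx=4-1=3
cmp edx, 0  (cmp 3,0)
jg L2: taken
xor edi, 8 → edi=3^8=11
sub edx, 1 → edx=3-1=2
cmp edx, 0  (cmp 2,0)
jg L2: taken
xor edi, 8 → edi=11^8=3
sub edx, 1 → edx=2-1=1
cmp edx, 0  (cmp 1,0)
jg L2: taken
xor edi, 8 → edi=3^8=11
sub edx, 1 → edx=1-1=0
cmp edx, 0  (cmp 0,0)
jg L2: not taken
and edi, 7 → edi=11&7=3
halt.
Total executed instructions: 24.

24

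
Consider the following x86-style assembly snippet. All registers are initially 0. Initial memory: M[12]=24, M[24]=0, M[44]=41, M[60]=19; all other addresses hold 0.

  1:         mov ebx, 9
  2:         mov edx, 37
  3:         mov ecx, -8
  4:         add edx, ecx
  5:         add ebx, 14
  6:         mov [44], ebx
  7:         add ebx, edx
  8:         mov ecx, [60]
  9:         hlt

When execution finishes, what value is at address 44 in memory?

23

ebx=9
edx=37
ecx=-8
edx=37+(-8)=29
ebx=9+14=23
mov [44], ebx → M[44]=23
ebx=23+29=52
ecx=M[60]=19
halt.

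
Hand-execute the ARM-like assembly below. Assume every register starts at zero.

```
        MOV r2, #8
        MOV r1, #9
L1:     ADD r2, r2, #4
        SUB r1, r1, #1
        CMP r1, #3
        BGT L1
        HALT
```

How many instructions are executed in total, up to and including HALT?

MOV r2, #8 → r2=8
MOV r1, #9 → r1=9
ADD r2, r2, #4 → r2=8+4=12
SUB r1, r1, #1 → r1=9-1=8
CMP r1, #3  (cmp 8,3)
BGT L1: taken
ADD r2, r2, #4 → r2=12+4=16
SUB r1, r1, #1 → r1=8-1=7
CMP r1, #3  (cmp 7,3)
BGT L1: taken
ADD r2, r2, #4 → r2=16+4=20
SUB r1, r1, #1 → r1=7-1=6
CMP r1, #3  (cmp 6,3)
BGT L1: taken
ADD r2, r2, #4 → r2=20+4=24
SUB r1, r1, #1 → r1=6-1=5
CMP r1, #3  (cmp 5,3)
BGT L1: taken
ADD r2, r2, #4 → r2=24+4=28
SUB r1, r1, #1 → r1=5-1=4
CMP r1, #3  (cmp 4,3)
BGT L1: taken
ADD r2, r2, #4 → r2=28+4=32
SUB r1, r1, #1 → r1=4-1=3
CMP r1, #3  (cmp 3,3)
BGT L1: not taken
halt.
Total executed instructions: 27.

27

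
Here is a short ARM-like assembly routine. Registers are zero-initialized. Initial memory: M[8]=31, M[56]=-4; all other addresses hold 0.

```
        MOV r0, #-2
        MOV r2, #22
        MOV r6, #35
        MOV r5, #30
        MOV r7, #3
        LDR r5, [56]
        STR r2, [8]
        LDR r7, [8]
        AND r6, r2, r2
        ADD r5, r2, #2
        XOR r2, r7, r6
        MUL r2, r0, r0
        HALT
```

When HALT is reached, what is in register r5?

24

r0=-2
r2=22
r6=35
r5=30
r7=3
r5=M[56]=-4
STR r2, [8] → M[8]=22
r7=M[8]=22
r6=22&22=22
r5=22+2=24
r2=22^22=0
r2=(-2)*(-2)=4
halt.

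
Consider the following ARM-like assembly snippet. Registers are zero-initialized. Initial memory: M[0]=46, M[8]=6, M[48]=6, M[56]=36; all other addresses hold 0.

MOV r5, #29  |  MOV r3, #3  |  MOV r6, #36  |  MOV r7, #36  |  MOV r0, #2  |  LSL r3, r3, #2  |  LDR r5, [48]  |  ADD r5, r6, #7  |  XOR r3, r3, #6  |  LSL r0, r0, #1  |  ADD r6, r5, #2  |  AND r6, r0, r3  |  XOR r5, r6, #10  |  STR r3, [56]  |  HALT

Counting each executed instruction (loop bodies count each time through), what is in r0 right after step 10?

after MOV r5, #29: r5=29
after MOV r3, #3: r3=3
after MOV r6, #36: r6=36
after MOV r7, #36: r7=36
after MOV r0, #2: r0=2
after LSL r3, r3, #2: r3=3<<2=12
after LDR r5, [48]: r5=M[48]=6
after ADD r5, r6, #7: r5=36+7=43
after XOR r3, r3, #6: r3=12^6=10
after LSL r0, r0, #1: r0=2<<1=4
After step 10: r0 = 4.

4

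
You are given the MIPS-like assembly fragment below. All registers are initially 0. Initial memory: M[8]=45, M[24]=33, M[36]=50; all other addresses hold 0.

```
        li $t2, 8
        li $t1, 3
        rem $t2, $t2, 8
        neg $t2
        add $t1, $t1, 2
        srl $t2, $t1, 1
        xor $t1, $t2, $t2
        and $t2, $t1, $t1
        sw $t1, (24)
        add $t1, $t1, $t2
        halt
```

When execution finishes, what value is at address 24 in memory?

after li $t2, 8: $t2=8
after li $t1, 3: $t1=3
after rem $t2, $t2, 8: $t2=8%8=0
after neg $t2: $t2=-(0)=0
after add $t1, $t1, 2: $t1=3+2=5
after srl $t2, $t1, 1: $t2=5>>1=2
after xor $t1, $t2, $t2: $t1=2^2=0
after and $t2, $t1, $t1: $t2=0&0=0
sw $t1, (24) → M[24]=0
after add $t1, $t1, $t2: $t1=0+0=0
halt.

0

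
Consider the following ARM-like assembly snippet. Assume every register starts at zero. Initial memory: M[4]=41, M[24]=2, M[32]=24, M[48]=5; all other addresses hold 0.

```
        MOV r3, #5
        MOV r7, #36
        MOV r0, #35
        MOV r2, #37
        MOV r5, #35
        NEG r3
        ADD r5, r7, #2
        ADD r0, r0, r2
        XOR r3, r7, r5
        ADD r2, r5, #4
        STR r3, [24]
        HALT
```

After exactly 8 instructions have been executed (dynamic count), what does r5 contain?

r3=5
r7=36
r0=35
r2=37
r5=35
r3=-(5)=-5
r5=36+2=38
r0=35+37=72
After step 8: r5 = 38.

38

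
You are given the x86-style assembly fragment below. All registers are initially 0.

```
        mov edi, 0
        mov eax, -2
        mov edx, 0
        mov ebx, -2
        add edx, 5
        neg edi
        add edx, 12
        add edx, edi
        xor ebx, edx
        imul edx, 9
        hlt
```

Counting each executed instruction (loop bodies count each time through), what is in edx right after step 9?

17

after mov edi, 0: edi=0
after mov eax, -2: eax=-2
after mov edx, 0: edx=0
after mov ebx, -2: ebx=-2
after add edx, 5: edx=0+5=5
after neg edi: edi=-(0)=0
after add edx, 12: edx=5+12=17
after add edx, edi: edx=17+0=17
after xor ebx, edx: ebx=(-2)^17=-17
After step 9: edx = 17.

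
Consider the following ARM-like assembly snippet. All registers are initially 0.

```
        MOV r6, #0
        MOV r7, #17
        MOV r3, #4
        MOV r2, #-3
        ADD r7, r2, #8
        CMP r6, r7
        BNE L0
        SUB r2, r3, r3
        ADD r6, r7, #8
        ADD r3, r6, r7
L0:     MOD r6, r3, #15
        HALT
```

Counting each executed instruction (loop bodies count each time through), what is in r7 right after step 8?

5

r6=0
r7=17
r3=4
r2=-3
r7=(-3)+8=5
CMP r6, r7  (cmp 0,5)
BNE L0: taken
r6=4%15=4
After step 8: r7 = 5.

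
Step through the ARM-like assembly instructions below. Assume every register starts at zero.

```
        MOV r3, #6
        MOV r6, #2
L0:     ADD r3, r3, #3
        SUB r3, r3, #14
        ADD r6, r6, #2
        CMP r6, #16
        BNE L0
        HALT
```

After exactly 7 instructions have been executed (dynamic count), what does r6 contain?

4

after MOV r3, #6: r3=6
after MOV r6, #2: r6=2
after ADD r3, r3, #3: r3=6+3=9
after SUB r3, r3, #14: r3=9-14=-5
after ADD r6, r6, #2: r6=2+2=4
CMP r6, #16  (cmp 4,16)
BNE L0: taken
After step 7: r6 = 4.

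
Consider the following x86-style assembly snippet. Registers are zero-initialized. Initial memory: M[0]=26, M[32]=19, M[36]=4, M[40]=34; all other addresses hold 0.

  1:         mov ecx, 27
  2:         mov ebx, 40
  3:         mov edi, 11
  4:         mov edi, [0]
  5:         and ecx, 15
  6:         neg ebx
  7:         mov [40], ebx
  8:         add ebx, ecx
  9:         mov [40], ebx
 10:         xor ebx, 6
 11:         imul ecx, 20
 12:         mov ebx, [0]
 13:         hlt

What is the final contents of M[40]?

mov ecx, 27 → ecx=27
mov ebx, 40 → ebx=40
mov edi, 11 → edi=11
mov edi, [0] → edi=M[0]=26
and ecx, 15 → ecx=27&15=11
neg ebx → ebx=-(40)=-40
mov [40], ebx → M[40]=-40
add ebx, ecx → ebx=(-40)+11=-29
mov [40], ebx → M[40]=-29
xor ebx, 6 → ebx=(-29)^6=-27
imul ecx, 20 → ecx=11*20=220
mov ebx, [0] → ebx=M[0]=26
halt.

-29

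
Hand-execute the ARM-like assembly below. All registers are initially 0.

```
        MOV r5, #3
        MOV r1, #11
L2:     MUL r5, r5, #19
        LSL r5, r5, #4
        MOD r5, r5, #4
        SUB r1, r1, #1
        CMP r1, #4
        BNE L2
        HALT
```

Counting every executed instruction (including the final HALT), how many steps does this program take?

r5=3
r1=11
r5=3*19=57
r5=57<<4=912
r5=912%4=0
r1=11-1=10
CMP r1, #4  (cmp 10,4)
BNE L2: taken
r5=0*19=0
r5=0<<4=0
r5=0%4=0
r1=10-1=9
CMP r1, #4  (cmp 9,4)
BNE L2: taken
r5=0*19=0
r5=0<<4=0
r5=0%4=0
r1=9-1=8
CMP r1, #4  (cmp 8,4)
BNE L2: taken
r5=0*19=0
r5=0<<4=0
r5=0%4=0
r1=8-1=7
CMP r1, #4  (cmp 7,4)
BNE L2: taken
r5=0*19=0
r5=0<<4=0
r5=0%4=0
r1=7-1=6
CMP r1, #4  (cmp 6,4)
BNE L2: taken
r5=0*19=0
r5=0<<4=0
r5=0%4=0
r1=6-1=5
CMP r1, #4  (cmp 5,4)
BNE L2: taken
r5=0*19=0
r5=0<<4=0
r5=0%4=0
r1=5-1=4
CMP r1, #4  (cmp 4,4)
BNE L2: not taken
halt.
Total executed instructions: 45.

45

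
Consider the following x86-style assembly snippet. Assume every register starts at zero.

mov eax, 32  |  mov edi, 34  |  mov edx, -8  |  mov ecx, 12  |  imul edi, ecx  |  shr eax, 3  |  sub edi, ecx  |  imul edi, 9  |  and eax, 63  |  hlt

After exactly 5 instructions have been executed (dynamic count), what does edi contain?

after mov eax, 32: eax=32
after mov edi, 34: edi=34
after mov edx, -8: edx=-8
after mov ecx, 12: ecx=12
after imul edi, ecx: edi=34*12=408
After step 5: edi = 408.

408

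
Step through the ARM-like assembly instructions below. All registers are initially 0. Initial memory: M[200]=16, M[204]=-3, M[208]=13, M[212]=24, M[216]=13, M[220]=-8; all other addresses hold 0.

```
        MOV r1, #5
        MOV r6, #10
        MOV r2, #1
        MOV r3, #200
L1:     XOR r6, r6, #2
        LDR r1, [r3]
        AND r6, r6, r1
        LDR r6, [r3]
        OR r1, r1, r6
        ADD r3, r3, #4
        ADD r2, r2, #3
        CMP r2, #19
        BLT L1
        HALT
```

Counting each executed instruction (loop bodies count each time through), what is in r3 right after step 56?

after MOV r1, #5: r1=5
after MOV r6, #10: r6=10
after MOV r2, #1: r2=1
after MOV r3, #200: r3=200
after XOR r6, r6, #2: r6=10^2=8
after LDR r1, [r3]: r1=M[200]=16
after AND r6, r6, r1: r6=8&16=0
after LDR r6, [r3]: r6=M[200]=16
after OR r1, r1, r6: r1=16|16=16
after ADD r3, r3, #4: r3=200+4=204
after ADD r2, r2, #3: r2=1+3=4
CMP r2, #19  (cmp 4,19)
BLT L1: taken
after XOR r6, r6, #2: r6=16^2=18
after LDR r1, [r3]: r1=M[204]=-3
after AND r6, r6, r1: r6=18&(-3)=16
after LDR r6, [r3]: r6=M[204]=-3
after OR r1, r1, r6: r1=(-3)|(-3)=-3
after ADD r3, r3, #4: r3=204+4=208
after ADD r2, r2, #3: r2=4+3=7
CMP r2, #19  (cmp 7,19)
BLT L1: taken
after XOR r6, r6, #2: r6=(-3)^2=-1
after LDR r1, [r3]: r1=M[208]=13
after AND r6, r6, r1: r6=(-1)&13=13
after LDR r6, [r3]: r6=M[208]=13
after OR r1, r1, r6: r1=13|13=13
after ADD r3, r3, #4: r3=208+4=212
after ADD r2, r2, #3: r2=7+3=10
CMP r2, #19  (cmp 10,19)
BLT L1: taken
after XOR r6, r6, #2: r6=13^2=15
after LDR r1, [r3]: r1=M[212]=24
after AND r6, r6, r1: r6=15&24=8
after LDR r6, [r3]: r6=M[212]=24
after OR r1, r1, r6: r1=24|24=24
after ADD r3, r3, #4: r3=212+4=216
after ADD r2, r2, #3: r2=10+3=13
CMP r2, #19  (cmp 13,19)
BLT L1: taken
after XOR r6, r6, #2: r6=24^2=26
after LDR r1, [r3]: r1=M[216]=13
after AND r6, r6, r1: r6=26&13=8
after LDR r6, [r3]: r6=M[216]=13
after OR r1, r1, r6: r1=13|13=13
after ADD r3, r3, #4: r3=216+4=220
after ADD r2, r2, #3: r2=13+3=16
CMP r2, #19  (cmp 16,19)
BLT L1: taken
after XOR r6, r6, #2: r6=13^2=15
after LDR r1, [r3]: r1=M[220]=-8
after AND r6, r6, r1: r6=15&(-8)=8
after LDR r6, [r3]: r6=M[220]=-8
after OR r1, r1, r6: r1=(-8)|(-8)=-8
after ADD r3, r3, #4: r3=220+4=224
after ADD r2, r2, #3: r2=16+3=19
After step 56: r3 = 224.

224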